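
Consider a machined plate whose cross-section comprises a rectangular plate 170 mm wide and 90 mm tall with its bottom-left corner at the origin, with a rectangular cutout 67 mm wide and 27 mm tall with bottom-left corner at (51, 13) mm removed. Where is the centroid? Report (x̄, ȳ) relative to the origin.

plate: A = 170 × 90 = 15300.00, centroid at (85.00, 45.00).
hole: A = −(67 × 27) = -1809.00, centroid at (84.50, 26.50).
ΣA = 13491.00 mm²
ΣAx̄ = (15300.00)(85.00) + (-1809.00)(84.50) = 1147639.50 mm³
ΣAȳ = (15300.00)(45.00) + (-1809.00)(26.50) = 640561.50 mm³
x̄ = 1147639.50 / 13491.00 = 85.07 mm
ȳ = 640561.50 / 13491.00 = 47.48 mm

x̄ = 85.07 mm, ȳ = 47.48 mm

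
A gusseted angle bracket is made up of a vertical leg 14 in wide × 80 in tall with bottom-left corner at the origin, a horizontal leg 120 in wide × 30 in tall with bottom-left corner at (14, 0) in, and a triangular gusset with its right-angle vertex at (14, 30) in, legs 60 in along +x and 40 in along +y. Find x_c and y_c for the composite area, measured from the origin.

Part | A | x̄ᵢ | ȳᵢ | A·x̄ᵢ | A·ȳᵢ
vertical leg | 1120.00 | 7.00 | 40.00 | 7840.00 | 44800.00
horizontal leg | 3600.00 | 74.00 | 15.00 | 266400.00 | 54000.00
gusset | 1200.00 | 34.00 | 43.33 | 40800.00 | 52000.00
Σ | 5920.00 |  |  | 315040.00 | 150800.00
x_c = 315040.00 / 5920.00 = 53.22 in
y_c = 150800.00 / 5920.00 = 25.47 in

x_c = 53.22 in, y_c = 25.47 in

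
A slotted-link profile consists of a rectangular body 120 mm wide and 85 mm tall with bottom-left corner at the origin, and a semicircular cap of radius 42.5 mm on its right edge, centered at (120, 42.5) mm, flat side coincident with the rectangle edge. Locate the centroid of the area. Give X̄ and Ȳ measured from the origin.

rectangular body: A = 120 × 85 = 10200.00, centroid at (60.00, 42.50).
semicircular end: A = ½π·42.5² = 2837.25, centroid at (138.04, 42.50).
ΣA = 13037.25 mm²
ΣAX̄ = (10200.00)(60.00) + (2837.25)(138.04) = 1003647.19 mm³
ΣAȲ = (10200.00)(42.50) + (2837.25)(42.50) = 554083.16 mm³
X̄ = 1003647.19 / 13037.25 = 76.98 mm
Ȳ = 554083.16 / 13037.25 = 42.50 mm

X̄ = 76.98 mm, Ȳ = 42.50 mm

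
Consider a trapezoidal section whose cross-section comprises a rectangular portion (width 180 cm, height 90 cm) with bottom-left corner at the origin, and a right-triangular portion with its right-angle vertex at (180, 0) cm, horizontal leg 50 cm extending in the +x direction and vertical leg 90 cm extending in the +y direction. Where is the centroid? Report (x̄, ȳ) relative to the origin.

x̄ = 103.01 cm, ȳ = 43.17 cm

Part | A | x̄ᵢ | ȳᵢ | A·x̄ᵢ | A·ȳᵢ
rectangular portion | 16200.00 | 90.00 | 45.00 | 1458000.00 | 729000.00
triangular portion | 2250.00 | 196.67 | 30.00 | 442500.00 | 67500.00
Σ | 18450.00 |  |  | 1900500.00 | 796500.00
x̄ = 1900500.00 / 18450.00 = 103.01 cm
ȳ = 796500.00 / 18450.00 = 43.17 cm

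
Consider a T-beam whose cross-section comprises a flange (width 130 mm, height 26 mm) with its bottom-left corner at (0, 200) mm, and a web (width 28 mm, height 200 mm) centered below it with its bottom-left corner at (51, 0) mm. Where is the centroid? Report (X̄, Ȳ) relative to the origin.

Part | A | x̄ᵢ | ȳᵢ | A·x̄ᵢ | A·ȳᵢ
web | 5600.00 | 65.00 | 100.00 | 364000.00 | 560000.00
flange | 3380.00 | 65.00 | 213.00 | 219700.00 | 719940.00
Σ | 8980.00 |  |  | 583700.00 | 1279940.00
X̄ = 583700.00 / 8980.00 = 65.00 mm
Ȳ = 1279940.00 / 8980.00 = 142.53 mm

X̄ = 65.00 mm, Ȳ = 142.53 mm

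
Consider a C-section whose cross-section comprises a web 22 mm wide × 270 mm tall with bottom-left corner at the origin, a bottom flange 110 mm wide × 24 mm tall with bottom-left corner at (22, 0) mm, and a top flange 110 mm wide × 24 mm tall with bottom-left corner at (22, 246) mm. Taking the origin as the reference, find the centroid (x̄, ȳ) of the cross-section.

Part | A | x̄ᵢ | ȳᵢ | A·x̄ᵢ | A·ȳᵢ
web | 5940.00 | 11.00 | 135.00 | 65340.00 | 801900.00
bottom flange | 2640.00 | 77.00 | 12.00 | 203280.00 | 31680.00
top flange | 2640.00 | 77.00 | 258.00 | 203280.00 | 681120.00
Σ | 11220.00 |  |  | 471900.00 | 1514700.00
x̄ = 471900.00 / 11220.00 = 42.06 mm
ȳ = 1514700.00 / 11220.00 = 135.00 mm

x̄ = 42.06 mm, ȳ = 135.00 mm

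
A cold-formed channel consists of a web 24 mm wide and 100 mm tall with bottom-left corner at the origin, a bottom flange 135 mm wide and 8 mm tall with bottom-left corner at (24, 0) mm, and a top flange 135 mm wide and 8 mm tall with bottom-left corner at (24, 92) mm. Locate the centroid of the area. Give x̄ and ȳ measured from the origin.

x̄ = 49.66 mm, ȳ = 50.00 mm

web: A = 24 × 100 = 2400.00, centroid at (12.00, 50.00).
bottom flange: A = 135 × 8 = 1080.00, centroid at (91.50, 4.00).
top flange: A = 135 × 8 = 1080.00, centroid at (91.50, 96.00).
ΣA = 4560.00 mm², ΣAx̄ = 226440.00 mm³, ΣAȳ = 228000.00 mm³.
x̄ = 226440.00/4560.00 = 49.66 mm; ȳ = 228000.00/4560.00 = 50.00 mm.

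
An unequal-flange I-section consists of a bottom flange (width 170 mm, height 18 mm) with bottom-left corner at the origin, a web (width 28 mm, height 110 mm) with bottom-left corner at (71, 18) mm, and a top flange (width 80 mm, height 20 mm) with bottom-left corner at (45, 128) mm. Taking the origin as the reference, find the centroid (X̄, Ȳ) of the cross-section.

Part | A | x̄ᵢ | ȳᵢ | A·x̄ᵢ | A·ȳᵢ
bottom flange | 3060.00 | 85.00 | 9.00 | 260100.00 | 27540.00
web | 3080.00 | 85.00 | 73.00 | 261800.00 | 224840.00
top flange | 1600.00 | 85.00 | 138.00 | 136000.00 | 220800.00
Σ | 7740.00 |  |  | 657900.00 | 473180.00
X̄ = 657900.00 / 7740.00 = 85.00 mm
Ȳ = 473180.00 / 7740.00 = 61.13 mm

X̄ = 85.00 mm, Ȳ = 61.13 mm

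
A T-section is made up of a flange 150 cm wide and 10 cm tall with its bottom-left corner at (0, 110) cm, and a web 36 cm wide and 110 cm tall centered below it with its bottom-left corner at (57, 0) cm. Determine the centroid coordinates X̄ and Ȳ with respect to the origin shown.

web: A = 36 × 110 = 3960.00, centroid at (75.00, 55.00).
flange: A = 150 × 10 = 1500.00, centroid at (75.00, 115.00).
ΣA = 5460.00 cm²
ΣAX̄ = (3960.00)(75.00) + (1500.00)(75.00) = 409500.00 cm³
ΣAȲ = (3960.00)(55.00) + (1500.00)(115.00) = 390300.00 cm³
X̄ = 409500.00 / 5460.00 = 75.00 cm
Ȳ = 390300.00 / 5460.00 = 71.48 cm

X̄ = 75.00 cm, Ȳ = 71.48 cm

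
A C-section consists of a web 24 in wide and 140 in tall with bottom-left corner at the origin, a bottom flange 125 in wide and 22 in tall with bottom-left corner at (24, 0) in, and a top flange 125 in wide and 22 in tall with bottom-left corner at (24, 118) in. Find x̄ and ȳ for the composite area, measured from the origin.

x̄ = 58.25 in, ȳ = 70.00 in

Part | A | x̄ᵢ | ȳᵢ | A·x̄ᵢ | A·ȳᵢ
web | 3360.00 | 12.00 | 70.00 | 40320.00 | 235200.00
bottom flange | 2750.00 | 86.50 | 11.00 | 237875.00 | 30250.00
top flange | 2750.00 | 86.50 | 129.00 | 237875.00 | 354750.00
Σ | 8860.00 |  |  | 516070.00 | 620200.00
x̄ = 516070.00 / 8860.00 = 58.25 in
ȳ = 620200.00 / 8860.00 = 70.00 in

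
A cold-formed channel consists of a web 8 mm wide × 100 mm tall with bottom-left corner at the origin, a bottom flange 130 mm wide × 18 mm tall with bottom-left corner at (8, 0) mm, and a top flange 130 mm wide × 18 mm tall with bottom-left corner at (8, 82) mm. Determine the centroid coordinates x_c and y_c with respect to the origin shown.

x_c = 62.93 mm, y_c = 50.00 mm

web: A = 8 × 100 = 800.00, centroid at (4.00, 50.00).
bottom flange: A = 130 × 18 = 2340.00, centroid at (73.00, 9.00).
top flange: A = 130 × 18 = 2340.00, centroid at (73.00, 91.00).
ΣA = 5480.00 mm², ΣAx_c = 344840.00 mm³, ΣAy_c = 274000.00 mm³.
x_c = 344840.00/5480.00 = 62.93 mm; y_c = 274000.00/5480.00 = 50.00 mm.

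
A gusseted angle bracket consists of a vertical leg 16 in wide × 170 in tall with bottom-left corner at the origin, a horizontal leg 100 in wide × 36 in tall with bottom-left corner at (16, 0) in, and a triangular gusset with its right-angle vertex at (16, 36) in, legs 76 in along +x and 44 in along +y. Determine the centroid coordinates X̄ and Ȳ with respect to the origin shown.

X̄ = 41.10 in, Ȳ = 47.64 in

vertical leg: A = 16 × 170 = 2720.00, centroid at (8.00, 85.00).
horizontal leg: A = 100 × 36 = 3600.00, centroid at (66.00, 18.00).
gusset: A = ½·76·44 = 1672.00, centroid at (41.33, 50.67).
ΣA = 7992.00 in²
ΣAX̄ = (2720.00)(8.00) + (3600.00)(66.00) + (1672.00)(41.33) = 328469.33 in³
ΣAȲ = (2720.00)(85.00) + (3600.00)(18.00) + (1672.00)(50.67) = 380714.67 in³
X̄ = 328469.33 / 7992.00 = 41.10 in
Ȳ = 380714.67 / 7992.00 = 47.64 in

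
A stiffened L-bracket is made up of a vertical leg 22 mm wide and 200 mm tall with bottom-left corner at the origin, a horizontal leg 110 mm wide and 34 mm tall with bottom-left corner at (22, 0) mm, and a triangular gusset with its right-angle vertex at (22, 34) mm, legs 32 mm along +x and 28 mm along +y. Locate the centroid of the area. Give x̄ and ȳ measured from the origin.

vertical leg: A = 22 × 200 = 4400.00, centroid at (11.00, 100.00).
horizontal leg: A = 110 × 34 = 3740.00, centroid at (77.00, 17.00).
gusset: A = ½·32·28 = 448.00, centroid at (32.67, 43.33).
ΣA = 8588.00 mm²
ΣAx̄ = (4400.00)(11.00) + (3740.00)(77.00) + (448.00)(32.67) = 351014.67 mm³
ΣAȳ = (4400.00)(100.00) + (3740.00)(17.00) + (448.00)(43.33) = 522993.33 mm³
x̄ = 351014.67 / 8588.00 = 40.87 mm
ȳ = 522993.33 / 8588.00 = 60.90 mm

x̄ = 40.87 mm, ȳ = 60.90 mm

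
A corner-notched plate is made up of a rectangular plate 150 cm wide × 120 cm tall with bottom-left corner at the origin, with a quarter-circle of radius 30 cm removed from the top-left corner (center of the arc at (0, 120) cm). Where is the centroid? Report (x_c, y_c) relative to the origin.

plate: A = 150 × 120 = 18000.00, centroid at (75.00, 60.00).
removed quarter-circle: A = −¼π·30² = -706.86, centroid at (12.73, 107.27).
ΣA = 17293.14 cm², ΣAx_c = 1341000.00 cm³, ΣAy_c = 1004177.00 cm³.
x_c = 1341000.00/17293.14 = 77.55 cm; y_c = 1004177.00/17293.14 = 58.07 cm.

x_c = 77.55 cm, y_c = 58.07 cm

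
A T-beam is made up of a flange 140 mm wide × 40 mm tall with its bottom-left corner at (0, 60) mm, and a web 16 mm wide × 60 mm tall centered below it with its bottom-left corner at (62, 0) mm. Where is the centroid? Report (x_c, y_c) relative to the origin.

web: A = 16 × 60 = 960.00, centroid at (70.00, 30.00).
flange: A = 140 × 40 = 5600.00, centroid at (70.00, 80.00).
ΣA = 6560.00 mm²
ΣAx_c = (960.00)(70.00) + (5600.00)(70.00) = 459200.00 mm³
ΣAy_c = (960.00)(30.00) + (5600.00)(80.00) = 476800.00 mm³
x_c = 459200.00 / 6560.00 = 70.00 mm
y_c = 476800.00 / 6560.00 = 72.68 mm

x_c = 70.00 mm, y_c = 72.68 mm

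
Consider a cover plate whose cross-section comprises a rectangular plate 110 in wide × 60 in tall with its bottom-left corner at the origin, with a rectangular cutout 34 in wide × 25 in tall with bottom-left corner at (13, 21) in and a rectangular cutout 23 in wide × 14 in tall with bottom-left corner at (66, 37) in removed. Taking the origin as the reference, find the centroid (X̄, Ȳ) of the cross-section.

X̄ = 57.58 in, Ȳ = 28.62 in

plate: A = 110 × 60 = 6600.00, centroid at (55.00, 30.00).
hole 1: A = −(34 × 25) = -850.00, centroid at (30.00, 33.50).
hole 2: A = −(23 × 14) = -322.00, centroid at (77.50, 44.00).
ΣA = 5428.00 in², ΣAX̄ = 312545.00 in³, ΣAȲ = 155357.00 in³.
X̄ = 312545.00/5428.00 = 57.58 in; Ȳ = 155357.00/5428.00 = 28.62 in.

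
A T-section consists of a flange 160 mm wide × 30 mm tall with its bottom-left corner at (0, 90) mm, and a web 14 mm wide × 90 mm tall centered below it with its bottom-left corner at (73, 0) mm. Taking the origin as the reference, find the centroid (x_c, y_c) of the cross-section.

web: A = 14 × 90 = 1260.00, centroid at (80.00, 45.00).
flange: A = 160 × 30 = 4800.00, centroid at (80.00, 105.00).
ΣA = 6060.00 mm², ΣAx_c = 484800.00 mm³, ΣAy_c = 560700.00 mm³.
x_c = 484800.00/6060.00 = 80.00 mm; y_c = 560700.00/6060.00 = 92.52 mm.

x_c = 80.00 mm, y_c = 92.52 mm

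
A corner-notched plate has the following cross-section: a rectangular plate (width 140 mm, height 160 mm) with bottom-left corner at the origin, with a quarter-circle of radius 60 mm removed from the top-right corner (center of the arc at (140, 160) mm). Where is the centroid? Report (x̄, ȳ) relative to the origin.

x̄ = 63.57 mm, ȳ = 72.12 mm

plate: A = 140 × 160 = 22400.00, centroid at (70.00, 80.00).
removed quarter-circle: A = −¼π·60² = -2827.43, centroid at (114.54, 134.54).
ΣA = 19572.57 mm², ΣAx̄ = 1244159.33 mm³, ΣAȳ = 1411610.66 mm³.
x̄ = 1244159.33/19572.57 = 63.57 mm; ȳ = 1411610.66/19572.57 = 72.12 mm.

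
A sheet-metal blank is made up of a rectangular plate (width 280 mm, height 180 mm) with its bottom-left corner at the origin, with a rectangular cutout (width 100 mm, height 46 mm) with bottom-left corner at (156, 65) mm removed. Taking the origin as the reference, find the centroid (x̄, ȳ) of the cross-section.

x̄ = 133.37 mm, ȳ = 90.20 mm

plate: A = 280 × 180 = 50400.00, centroid at (140.00, 90.00).
hole: A = −(100 × 46) = -4600.00, centroid at (206.00, 88.00).
ΣA = 45800.00 mm², ΣAx̄ = 6108400.00 mm³, ΣAȳ = 4131200.00 mm³.
x̄ = 6108400.00/45800.00 = 133.37 mm; ȳ = 4131200.00/45800.00 = 90.20 mm.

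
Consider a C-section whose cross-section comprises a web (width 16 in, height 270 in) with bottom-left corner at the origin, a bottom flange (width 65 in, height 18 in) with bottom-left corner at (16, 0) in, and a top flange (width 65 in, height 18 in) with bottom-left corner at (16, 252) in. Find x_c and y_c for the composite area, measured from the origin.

Part | A | x̄ᵢ | ȳᵢ | A·x̄ᵢ | A·ȳᵢ
web | 4320.00 | 8.00 | 135.00 | 34560.00 | 583200.00
bottom flange | 1170.00 | 48.50 | 9.00 | 56745.00 | 10530.00
top flange | 1170.00 | 48.50 | 261.00 | 56745.00 | 305370.00
Σ | 6660.00 |  |  | 148050.00 | 899100.00
x_c = 148050.00 / 6660.00 = 22.23 in
y_c = 899100.00 / 6660.00 = 135.00 in

x_c = 22.23 in, y_c = 135.00 in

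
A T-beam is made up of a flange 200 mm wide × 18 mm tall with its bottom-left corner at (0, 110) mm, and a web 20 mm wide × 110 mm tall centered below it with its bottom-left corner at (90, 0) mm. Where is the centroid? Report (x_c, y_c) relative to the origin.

x_c = 100.00 mm, y_c = 94.72 mm

web: A = 20 × 110 = 2200.00, centroid at (100.00, 55.00).
flange: A = 200 × 18 = 3600.00, centroid at (100.00, 119.00).
ΣA = 5800.00 mm²
ΣAx_c = (2200.00)(100.00) + (3600.00)(100.00) = 580000.00 mm³
ΣAy_c = (2200.00)(55.00) + (3600.00)(119.00) = 549400.00 mm³
x_c = 580000.00 / 5800.00 = 100.00 mm
y_c = 549400.00 / 5800.00 = 94.72 mm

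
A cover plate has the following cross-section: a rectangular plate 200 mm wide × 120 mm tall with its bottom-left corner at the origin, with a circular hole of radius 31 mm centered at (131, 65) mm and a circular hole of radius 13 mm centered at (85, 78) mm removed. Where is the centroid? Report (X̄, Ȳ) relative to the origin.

X̄ = 95.81 mm, Ȳ = 58.79 mm

plate: A = 200 × 120 = 24000.00, centroid at (100.00, 60.00).
hole 1: A = −π·31² = -3019.07, centroid at (131.00, 65.00).
hole 2: A = −π·13² = -530.93, centroid at (85.00, 78.00).
ΣA = 20450.00 mm²
ΣAX̄ = (24000.00)(100.00) + (-3019.07)(131.00) + (-530.93)(85.00) = 1959372.78 mm³
ΣAȲ = (24000.00)(60.00) + (-3019.07)(65.00) + (-530.93)(78.00) = 1202347.94 mm³
X̄ = 1959372.78 / 20450.00 = 95.81 mm
Ȳ = 1202347.94 / 20450.00 = 58.79 mm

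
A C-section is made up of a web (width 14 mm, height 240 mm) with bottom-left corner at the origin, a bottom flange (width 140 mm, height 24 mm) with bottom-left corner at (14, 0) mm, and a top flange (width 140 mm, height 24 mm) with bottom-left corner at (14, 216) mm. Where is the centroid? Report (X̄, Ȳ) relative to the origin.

X̄ = 58.33 mm, Ȳ = 120.00 mm

web: A = 14 × 240 = 3360.00, centroid at (7.00, 120.00).
bottom flange: A = 140 × 24 = 3360.00, centroid at (84.00, 12.00).
top flange: A = 140 × 24 = 3360.00, centroid at (84.00, 228.00).
ΣA = 10080.00 mm², ΣAX̄ = 588000.00 mm³, ΣAȲ = 1209600.00 mm³.
X̄ = 588000.00/10080.00 = 58.33 mm; Ȳ = 1209600.00/10080.00 = 120.00 mm.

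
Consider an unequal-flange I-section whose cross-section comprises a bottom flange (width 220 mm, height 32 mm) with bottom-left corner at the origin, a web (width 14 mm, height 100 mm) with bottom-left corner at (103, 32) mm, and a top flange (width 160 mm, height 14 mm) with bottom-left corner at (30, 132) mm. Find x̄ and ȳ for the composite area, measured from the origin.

bottom flange: A = 220 × 32 = 7040.00, centroid at (110.00, 16.00).
web: A = 14 × 100 = 1400.00, centroid at (110.00, 82.00).
top flange: A = 160 × 14 = 2240.00, centroid at (110.00, 139.00).
ΣA = 10680.00 mm²
ΣAx̄ = (7040.00)(110.00) + (1400.00)(110.00) + (2240.00)(110.00) = 1174800.00 mm³
ΣAȳ = (7040.00)(16.00) + (1400.00)(82.00) + (2240.00)(139.00) = 538800.00 mm³
x̄ = 1174800.00 / 10680.00 = 110.00 mm
ȳ = 538800.00 / 10680.00 = 50.45 mm

x̄ = 110.00 mm, ȳ = 50.45 mm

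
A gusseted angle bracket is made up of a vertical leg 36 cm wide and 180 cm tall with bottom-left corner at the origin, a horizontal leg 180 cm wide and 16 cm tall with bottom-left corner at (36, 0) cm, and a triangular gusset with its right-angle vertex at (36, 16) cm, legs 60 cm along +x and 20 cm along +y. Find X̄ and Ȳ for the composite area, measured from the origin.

X̄ = 51.52 cm, Ȳ = 62.23 cm

Part | A | x̄ᵢ | ȳᵢ | A·x̄ᵢ | A·ȳᵢ
vertical leg | 6480.00 | 18.00 | 90.00 | 116640.00 | 583200.00
horizontal leg | 2880.00 | 126.00 | 8.00 | 362880.00 | 23040.00
gusset | 600.00 | 56.00 | 22.67 | 33600.00 | 13600.00
Σ | 9960.00 |  |  | 513120.00 | 619840.00
X̄ = 513120.00 / 9960.00 = 51.52 cm
Ȳ = 619840.00 / 9960.00 = 62.23 cm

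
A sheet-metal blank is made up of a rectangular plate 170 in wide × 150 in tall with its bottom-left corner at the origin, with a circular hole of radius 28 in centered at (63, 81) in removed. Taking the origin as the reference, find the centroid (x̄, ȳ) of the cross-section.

Part | A | x̄ᵢ | ȳᵢ | A·x̄ᵢ | A·ȳᵢ
plate | 25500.00 | 85.00 | 75.00 | 2167500.00 | 1912500.00
hole | -2463.01 | 63.00 | 81.00 | -155169.54 | -199503.70
Σ | 23036.99 |  |  | 2012330.46 | 1712996.30
x̄ = 2012330.46 / 23036.99 = 87.35 in
ȳ = 1712996.30 / 23036.99 = 74.36 in

x̄ = 87.35 in, ȳ = 74.36 in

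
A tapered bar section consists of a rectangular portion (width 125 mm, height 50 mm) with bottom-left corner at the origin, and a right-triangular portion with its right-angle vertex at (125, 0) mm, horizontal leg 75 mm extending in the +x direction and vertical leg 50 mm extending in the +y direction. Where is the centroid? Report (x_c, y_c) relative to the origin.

x_c = 82.69 mm, y_c = 23.08 mm

rectangular portion: A = 125 × 50 = 6250.00, centroid at (62.50, 25.00).
triangular portion: A = ½·75·50 = 1875.00, centroid at (150.00, 16.67).
ΣA = 8125.00 mm², ΣAx_c = 671875.00 mm³, ΣAy_c = 187500.00 mm³.
x_c = 671875.00/8125.00 = 82.69 mm; y_c = 187500.00/8125.00 = 23.08 mm.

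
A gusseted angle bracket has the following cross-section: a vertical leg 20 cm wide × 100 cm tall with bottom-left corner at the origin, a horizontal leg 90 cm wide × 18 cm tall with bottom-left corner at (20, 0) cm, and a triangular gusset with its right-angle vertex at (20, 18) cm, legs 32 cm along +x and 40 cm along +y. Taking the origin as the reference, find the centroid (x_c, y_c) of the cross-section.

Part | A | x̄ᵢ | ȳᵢ | A·x̄ᵢ | A·ȳᵢ
vertical leg | 2000.00 | 10.00 | 50.00 | 20000.00 | 100000.00
horizontal leg | 1620.00 | 65.00 | 9.00 | 105300.00 | 14580.00
gusset | 640.00 | 30.67 | 31.33 | 19626.67 | 20053.33
Σ | 4260.00 |  |  | 144926.67 | 134633.33
x_c = 144926.67 / 4260.00 = 34.02 cm
y_c = 134633.33 / 4260.00 = 31.60 cm

x_c = 34.02 cm, y_c = 31.60 cm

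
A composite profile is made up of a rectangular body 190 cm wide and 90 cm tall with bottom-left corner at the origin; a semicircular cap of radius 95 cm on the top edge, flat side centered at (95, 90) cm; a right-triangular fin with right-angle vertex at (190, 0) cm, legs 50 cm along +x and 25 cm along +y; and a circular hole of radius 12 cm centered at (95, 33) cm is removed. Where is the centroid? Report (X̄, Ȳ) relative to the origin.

rectangular body: A = 190 × 90 = 17100.00, centroid at (95.00, 45.00).
semicircular top: A = ½π·95² = 14176.44, centroid at (95.00, 130.32).
triangular fin: A = ½·50·25 = 625.00, centroid at (206.67, 8.33).
hole: A = −π·12² = -452.39, centroid at (95.00, 33.00).
ΣA = 31449.05 cm²
ΣAX̄ = (17100.00)(95.00) + (14176.44)(95.00) + (625.00)(206.67) + (-452.39)(95.00) = 3057451.18 cm³
ΣAȲ = (17100.00)(45.00) + (14176.44)(130.32) + (625.00)(8.33) + (-452.39)(33.00) = 2607242.13 cm³
X̄ = 3057451.18 / 31449.05 = 97.22 cm
Ȳ = 2607242.13 / 31449.05 = 82.90 cm

X̄ = 97.22 cm, Ȳ = 82.90 cm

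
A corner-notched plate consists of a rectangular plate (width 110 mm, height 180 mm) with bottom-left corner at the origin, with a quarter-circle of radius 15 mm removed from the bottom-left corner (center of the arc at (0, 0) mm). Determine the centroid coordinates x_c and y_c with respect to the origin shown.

plate: A = 110 × 180 = 19800.00, centroid at (55.00, 90.00).
removed quarter-circle: A = −¼π·15² = -176.71, centroid at (6.37, 6.37).
ΣA = 19623.29 mm², ΣAx_c = 1087875.00 mm³, ΣAy_c = 1780875.00 mm³.
x_c = 1087875.00/19623.29 = 55.44 mm; y_c = 1780875.00/19623.29 = 90.75 mm.

x_c = 55.44 mm, y_c = 90.75 mm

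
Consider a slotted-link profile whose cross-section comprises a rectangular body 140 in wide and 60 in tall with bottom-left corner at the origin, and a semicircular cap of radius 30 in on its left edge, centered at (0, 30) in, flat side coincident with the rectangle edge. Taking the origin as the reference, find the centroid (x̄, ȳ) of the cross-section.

rectangular body: A = 140 × 60 = 8400.00, centroid at (70.00, 30.00).
semicircular end: A = ½π·30² = 1413.72, centroid at (-12.73, 30.00).
ΣA = 9813.72 in², ΣAx̄ = 570000.00 in³, ΣAȳ = 294411.50 in³.
x̄ = 570000.00/9813.72 = 58.08 in; ȳ = 294411.50/9813.72 = 30.00 in.

x̄ = 58.08 in, ȳ = 30.00 in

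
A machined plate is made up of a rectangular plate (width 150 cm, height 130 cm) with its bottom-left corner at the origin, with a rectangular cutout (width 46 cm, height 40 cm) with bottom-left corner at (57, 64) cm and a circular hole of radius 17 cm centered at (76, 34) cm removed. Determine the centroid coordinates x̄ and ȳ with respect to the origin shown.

x̄ = 74.40 cm, ȳ = 64.59 cm

plate: A = 150 × 130 = 19500.00, centroid at (75.00, 65.00).
hole 1: A = −(46 × 40) = -1840.00, centroid at (80.00, 84.00).
hole 2: A = −π·17² = -907.92, centroid at (76.00, 34.00).
ΣA = 16752.08 cm²
ΣAx̄ = (19500.00)(75.00) + (-1840.00)(80.00) + (-907.92)(76.00) = 1246298.06 cm³
ΣAȳ = (19500.00)(65.00) + (-1840.00)(84.00) + (-907.92)(34.00) = 1082070.71 cm³
x̄ = 1246298.06 / 16752.08 = 74.40 cm
ȳ = 1082070.71 / 16752.08 = 64.59 cm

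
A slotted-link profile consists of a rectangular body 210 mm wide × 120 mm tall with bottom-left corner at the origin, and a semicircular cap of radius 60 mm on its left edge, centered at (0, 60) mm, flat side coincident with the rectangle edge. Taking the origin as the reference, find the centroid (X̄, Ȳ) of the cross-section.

X̄ = 81.09 mm, Ȳ = 60.00 mm

rectangular body: A = 210 × 120 = 25200.00, centroid at (105.00, 60.00).
semicircular end: A = ½π·60² = 5654.87, centroid at (-25.46, 60.00).
ΣA = 30854.87 mm²
ΣAX̄ = (25200.00)(105.00) + (5654.87)(-25.46) = 2502000.00 mm³
ΣAȲ = (25200.00)(60.00) + (5654.87)(60.00) = 1851292.01 mm³
X̄ = 2502000.00 / 30854.87 = 81.09 mm
Ȳ = 1851292.01 / 30854.87 = 60.00 mm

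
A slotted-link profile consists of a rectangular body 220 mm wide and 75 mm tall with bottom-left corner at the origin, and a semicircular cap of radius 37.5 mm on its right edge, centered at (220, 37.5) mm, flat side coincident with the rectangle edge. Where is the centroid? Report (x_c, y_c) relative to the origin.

x_c = 124.87 mm, y_c = 37.50 mm

rectangular body: A = 220 × 75 = 16500.00, centroid at (110.00, 37.50).
semicircular end: A = ½π·37.5² = 2208.93, centroid at (235.92, 37.50).
ΣA = 18708.93 mm²
ΣAx_c = (16500.00)(110.00) + (2208.93)(235.92) = 2336121.36 mm³
ΣAy_c = (16500.00)(37.50) + (2208.93)(37.50) = 701584.96 mm³
x_c = 2336121.36 / 18708.93 = 124.87 mm
y_c = 701584.96 / 18708.93 = 37.50 mm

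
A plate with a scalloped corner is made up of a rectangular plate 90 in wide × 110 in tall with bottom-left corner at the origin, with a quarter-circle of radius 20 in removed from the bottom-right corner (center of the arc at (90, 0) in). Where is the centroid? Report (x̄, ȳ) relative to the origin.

x̄ = 43.80 in, ȳ = 56.52 in

plate: A = 90 × 110 = 9900.00, centroid at (45.00, 55.00).
removed quarter-circle: A = −¼π·20² = -314.16, centroid at (81.51, 8.49).
ΣA = 9585.84 in², ΣAx̄ = 419892.33 in³, ΣAȳ = 541833.33 in³.
x̄ = 419892.33/9585.84 = 43.80 in; ȳ = 541833.33/9585.84 = 56.52 in.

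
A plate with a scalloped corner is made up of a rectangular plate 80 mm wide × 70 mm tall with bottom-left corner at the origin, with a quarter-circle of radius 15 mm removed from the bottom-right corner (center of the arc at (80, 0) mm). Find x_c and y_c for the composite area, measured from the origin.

x_c = 38.90 mm, y_c = 35.93 mm

Part | A | x̄ᵢ | ȳᵢ | A·x̄ᵢ | A·ȳᵢ
plate | 5600.00 | 40.00 | 35.00 | 224000.00 | 196000.00
removed quarter-circle | -176.71 | 73.63 | 6.37 | -13012.17 | -1125.00
Σ | 5423.29 |  |  | 210987.83 | 194875.00
x_c = 210987.83 / 5423.29 = 38.90 mm
y_c = 194875.00 / 5423.29 = 35.93 mm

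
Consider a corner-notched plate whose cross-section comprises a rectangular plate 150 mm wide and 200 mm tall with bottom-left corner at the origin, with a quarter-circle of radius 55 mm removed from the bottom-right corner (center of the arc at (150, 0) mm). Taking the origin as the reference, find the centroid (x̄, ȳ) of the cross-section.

x̄ = 70.56 mm, ȳ = 106.59 mm

plate: A = 150 × 200 = 30000.00, centroid at (75.00, 100.00).
removed quarter-circle: A = −¼π·55² = -2375.83, centroid at (126.66, 23.34).
ΣA = 27624.17 mm², ΣAx̄ = 1949083.92 mm³, ΣAȳ = 2944541.67 mm³.
x̄ = 1949083.92/27624.17 = 70.56 mm; ȳ = 2944541.67/27624.17 = 106.59 mm.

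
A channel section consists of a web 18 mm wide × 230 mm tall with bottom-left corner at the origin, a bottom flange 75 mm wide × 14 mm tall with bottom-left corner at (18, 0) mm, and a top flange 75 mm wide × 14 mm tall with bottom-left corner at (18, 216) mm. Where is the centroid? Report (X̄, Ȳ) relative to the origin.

X̄ = 24.65 mm, Ȳ = 115.00 mm

Part | A | x̄ᵢ | ȳᵢ | A·x̄ᵢ | A·ȳᵢ
web | 4140.00 | 9.00 | 115.00 | 37260.00 | 476100.00
bottom flange | 1050.00 | 55.50 | 7.00 | 58275.00 | 7350.00
top flange | 1050.00 | 55.50 | 223.00 | 58275.00 | 234150.00
Σ | 6240.00 |  |  | 153810.00 | 717600.00
X̄ = 153810.00 / 6240.00 = 24.65 mm
Ȳ = 717600.00 / 6240.00 = 115.00 mm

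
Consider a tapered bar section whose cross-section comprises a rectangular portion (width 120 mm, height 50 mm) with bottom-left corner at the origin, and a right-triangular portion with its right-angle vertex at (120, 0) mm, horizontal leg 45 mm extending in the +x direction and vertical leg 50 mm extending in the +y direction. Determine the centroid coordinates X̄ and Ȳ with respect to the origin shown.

rectangular portion: A = 120 × 50 = 6000.00, centroid at (60.00, 25.00).
triangular portion: A = ½·45·50 = 1125.00, centroid at (135.00, 16.67).
ΣA = 7125.00 mm², ΣAX̄ = 511875.00 mm³, ΣAȲ = 168750.00 mm³.
X̄ = 511875.00/7125.00 = 71.84 mm; Ȳ = 168750.00/7125.00 = 23.68 mm.

X̄ = 71.84 mm, Ȳ = 23.68 mm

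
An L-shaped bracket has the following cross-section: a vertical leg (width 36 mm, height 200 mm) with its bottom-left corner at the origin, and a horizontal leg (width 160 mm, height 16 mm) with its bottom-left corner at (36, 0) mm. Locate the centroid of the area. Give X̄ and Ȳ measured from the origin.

vertical leg: A = 36 × 200 = 7200.00, centroid at (18.00, 100.00).
horizontal leg: A = 160 × 16 = 2560.00, centroid at (116.00, 8.00).
ΣA = 9760.00 mm², ΣAX̄ = 426560.00 mm³, ΣAȲ = 740480.00 mm³.
X̄ = 426560.00/9760.00 = 43.70 mm; Ȳ = 740480.00/9760.00 = 75.87 mm.

X̄ = 43.70 mm, Ȳ = 75.87 mm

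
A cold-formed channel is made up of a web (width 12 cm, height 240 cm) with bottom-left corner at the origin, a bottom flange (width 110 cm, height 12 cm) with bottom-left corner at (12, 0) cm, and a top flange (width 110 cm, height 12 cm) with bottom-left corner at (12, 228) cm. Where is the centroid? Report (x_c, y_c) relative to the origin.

x_c = 35.17 cm, y_c = 120.00 cm

web: A = 12 × 240 = 2880.00, centroid at (6.00, 120.00).
bottom flange: A = 110 × 12 = 1320.00, centroid at (67.00, 6.00).
top flange: A = 110 × 12 = 1320.00, centroid at (67.00, 234.00).
ΣA = 5520.00 cm², ΣAx_c = 194160.00 cm³, ΣAy_c = 662400.00 cm³.
x_c = 194160.00/5520.00 = 35.17 cm; y_c = 662400.00/5520.00 = 120.00 cm.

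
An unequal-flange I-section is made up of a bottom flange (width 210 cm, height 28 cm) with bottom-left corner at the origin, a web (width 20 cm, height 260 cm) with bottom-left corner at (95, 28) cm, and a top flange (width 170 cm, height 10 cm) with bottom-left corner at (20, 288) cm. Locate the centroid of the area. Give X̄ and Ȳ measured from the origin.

X̄ = 105.00 cm, Ȳ = 109.70 cm

Part | A | x̄ᵢ | ȳᵢ | A·x̄ᵢ | A·ȳᵢ
bottom flange | 5880.00 | 105.00 | 14.00 | 617400.00 | 82320.00
web | 5200.00 | 105.00 | 158.00 | 546000.00 | 821600.00
top flange | 1700.00 | 105.00 | 293.00 | 178500.00 | 498100.00
Σ | 12780.00 |  |  | 1341900.00 | 1402020.00
X̄ = 1341900.00 / 12780.00 = 105.00 cm
Ȳ = 1402020.00 / 12780.00 = 109.70 cm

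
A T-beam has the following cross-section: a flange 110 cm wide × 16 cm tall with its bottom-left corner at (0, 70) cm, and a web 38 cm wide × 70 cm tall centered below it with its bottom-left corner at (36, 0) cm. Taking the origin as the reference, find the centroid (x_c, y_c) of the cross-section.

x_c = 55.00 cm, y_c = 52.12 cm

web: A = 38 × 70 = 2660.00, centroid at (55.00, 35.00).
flange: A = 110 × 16 = 1760.00, centroid at (55.00, 78.00).
ΣA = 4420.00 cm², ΣAx_c = 243100.00 cm³, ΣAy_c = 230380.00 cm³.
x_c = 243100.00/4420.00 = 55.00 cm; y_c = 230380.00/4420.00 = 52.12 cm.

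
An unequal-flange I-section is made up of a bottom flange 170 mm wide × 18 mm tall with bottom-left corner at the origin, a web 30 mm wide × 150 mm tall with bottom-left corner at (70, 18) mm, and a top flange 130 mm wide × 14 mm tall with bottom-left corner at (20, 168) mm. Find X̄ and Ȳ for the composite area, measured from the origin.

bottom flange: A = 170 × 18 = 3060.00, centroid at (85.00, 9.00).
web: A = 30 × 150 = 4500.00, centroid at (85.00, 93.00).
top flange: A = 130 × 14 = 1820.00, centroid at (85.00, 175.00).
ΣA = 9380.00 mm²
ΣAX̄ = (3060.00)(85.00) + (4500.00)(85.00) + (1820.00)(85.00) = 797300.00 mm³
ΣAȲ = (3060.00)(9.00) + (4500.00)(93.00) + (1820.00)(175.00) = 764540.00 mm³
X̄ = 797300.00 / 9380.00 = 85.00 mm
Ȳ = 764540.00 / 9380.00 = 81.51 mm

X̄ = 85.00 mm, Ȳ = 81.51 mm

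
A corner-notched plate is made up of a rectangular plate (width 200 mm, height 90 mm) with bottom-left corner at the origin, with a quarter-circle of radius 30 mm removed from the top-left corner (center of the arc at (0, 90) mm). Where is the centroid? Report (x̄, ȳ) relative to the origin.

plate: A = 200 × 90 = 18000.00, centroid at (100.00, 45.00).
removed quarter-circle: A = −¼π·30² = -706.86, centroid at (12.73, 77.27).
ΣA = 17293.14 mm², ΣAx̄ = 1791000.00 mm³, ΣAȳ = 755382.75 mm³.
x̄ = 1791000.00/17293.14 = 103.57 mm; ȳ = 755382.75/17293.14 = 43.68 mm.

x̄ = 103.57 mm, ȳ = 43.68 mm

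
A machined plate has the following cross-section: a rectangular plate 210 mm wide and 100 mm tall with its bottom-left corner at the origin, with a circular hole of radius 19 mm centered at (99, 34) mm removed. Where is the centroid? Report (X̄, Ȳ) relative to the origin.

X̄ = 105.34 mm, Ȳ = 50.91 mm

plate: A = 210 × 100 = 21000.00, centroid at (105.00, 50.00).
hole: A = −π·19² = -1134.11, centroid at (99.00, 34.00).
ΣA = 19865.89 mm²
ΣAX̄ = (21000.00)(105.00) + (-1134.11)(99.00) = 2092722.62 mm³
ΣAȲ = (21000.00)(50.00) + (-1134.11)(34.00) = 1011440.09 mm³
X̄ = 2092722.62 / 19865.89 = 105.34 mm
Ȳ = 1011440.09 / 19865.89 = 50.91 mm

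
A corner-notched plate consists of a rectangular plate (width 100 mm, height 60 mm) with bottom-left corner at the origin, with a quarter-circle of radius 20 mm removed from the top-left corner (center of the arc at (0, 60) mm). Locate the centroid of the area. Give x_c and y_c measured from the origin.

x_c = 52.29 mm, y_c = 28.81 mm

plate: A = 100 × 60 = 6000.00, centroid at (50.00, 30.00).
removed quarter-circle: A = −¼π·20² = -314.16, centroid at (8.49, 51.51).
ΣA = 5685.84 mm², ΣAx_c = 297333.33 mm³, ΣAy_c = 163817.11 mm³.
x_c = 297333.33/5685.84 = 52.29 mm; y_c = 163817.11/5685.84 = 28.81 mm.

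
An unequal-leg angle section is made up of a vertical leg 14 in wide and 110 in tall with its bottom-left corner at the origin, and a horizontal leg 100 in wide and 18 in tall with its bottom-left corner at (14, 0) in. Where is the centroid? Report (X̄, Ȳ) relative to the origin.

vertical leg: A = 14 × 110 = 1540.00, centroid at (7.00, 55.00).
horizontal leg: A = 100 × 18 = 1800.00, centroid at (64.00, 9.00).
ΣA = 3340.00 in²
ΣAX̄ = (1540.00)(7.00) + (1800.00)(64.00) = 125980.00 in³
ΣAȲ = (1540.00)(55.00) + (1800.00)(9.00) = 100900.00 in³
X̄ = 125980.00 / 3340.00 = 37.72 in
Ȳ = 100900.00 / 3340.00 = 30.21 in

X̄ = 37.72 in, Ȳ = 30.21 in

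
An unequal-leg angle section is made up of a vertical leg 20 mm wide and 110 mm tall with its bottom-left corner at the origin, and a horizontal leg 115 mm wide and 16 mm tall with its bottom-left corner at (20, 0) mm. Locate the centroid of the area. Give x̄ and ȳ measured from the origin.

x̄ = 40.74 mm, ȳ = 33.59 mm

Part | A | x̄ᵢ | ȳᵢ | A·x̄ᵢ | A·ȳᵢ
vertical leg | 2200.00 | 10.00 | 55.00 | 22000.00 | 121000.00
horizontal leg | 1840.00 | 77.50 | 8.00 | 142600.00 | 14720.00
Σ | 4040.00 |  |  | 164600.00 | 135720.00
x̄ = 164600.00 / 4040.00 = 40.74 mm
ȳ = 135720.00 / 4040.00 = 33.59 mm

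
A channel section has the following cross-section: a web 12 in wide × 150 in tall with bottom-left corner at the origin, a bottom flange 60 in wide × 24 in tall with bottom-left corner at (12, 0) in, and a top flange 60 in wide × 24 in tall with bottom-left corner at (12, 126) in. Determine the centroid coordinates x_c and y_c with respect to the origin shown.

x_c = 28.15 in, y_c = 75.00 in

Part | A | x̄ᵢ | ȳᵢ | A·x̄ᵢ | A·ȳᵢ
web | 1800.00 | 6.00 | 75.00 | 10800.00 | 135000.00
bottom flange | 1440.00 | 42.00 | 12.00 | 60480.00 | 17280.00
top flange | 1440.00 | 42.00 | 138.00 | 60480.00 | 198720.00
Σ | 4680.00 |  |  | 131760.00 | 351000.00
x_c = 131760.00 / 4680.00 = 28.15 in
y_c = 351000.00 / 4680.00 = 75.00 in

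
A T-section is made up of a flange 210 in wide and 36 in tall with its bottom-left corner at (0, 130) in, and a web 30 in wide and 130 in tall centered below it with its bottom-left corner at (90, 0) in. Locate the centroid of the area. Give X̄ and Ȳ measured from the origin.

Part | A | x̄ᵢ | ȳᵢ | A·x̄ᵢ | A·ȳᵢ
web | 3900.00 | 105.00 | 65.00 | 409500.00 | 253500.00
flange | 7560.00 | 105.00 | 148.00 | 793800.00 | 1118880.00
Σ | 11460.00 |  |  | 1203300.00 | 1372380.00
X̄ = 1203300.00 / 11460.00 = 105.00 in
Ȳ = 1372380.00 / 11460.00 = 119.75 in

X̄ = 105.00 in, Ȳ = 119.75 in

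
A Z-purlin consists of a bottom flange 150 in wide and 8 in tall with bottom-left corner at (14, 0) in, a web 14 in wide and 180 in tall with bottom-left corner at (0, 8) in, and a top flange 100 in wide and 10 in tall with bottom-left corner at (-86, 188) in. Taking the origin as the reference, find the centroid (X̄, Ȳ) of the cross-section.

X̄ = 18.74 in, Ȳ = 94.23 in

bottom flange: A = 150 × 8 = 1200.00, centroid at (89.00, 4.00).
web: A = 14 × 180 = 2520.00, centroid at (7.00, 98.00).
top flange: A = 100 × 10 = 1000.00, centroid at (-36.00, 193.00).
ΣA = 4720.00 in²
ΣAX̄ = (1200.00)(89.00) + (2520.00)(7.00) + (1000.00)(-36.00) = 88440.00 in³
ΣAȲ = (1200.00)(4.00) + (2520.00)(98.00) + (1000.00)(193.00) = 444760.00 in³
X̄ = 88440.00 / 4720.00 = 18.74 in
Ȳ = 444760.00 / 4720.00 = 94.23 in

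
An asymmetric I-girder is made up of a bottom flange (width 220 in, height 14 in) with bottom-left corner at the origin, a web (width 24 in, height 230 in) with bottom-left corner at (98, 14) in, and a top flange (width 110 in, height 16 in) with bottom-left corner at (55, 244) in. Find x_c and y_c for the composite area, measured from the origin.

x_c = 110.00 in, y_c = 113.63 in

bottom flange: A = 220 × 14 = 3080.00, centroid at (110.00, 7.00).
web: A = 24 × 230 = 5520.00, centroid at (110.00, 129.00).
top flange: A = 110 × 16 = 1760.00, centroid at (110.00, 252.00).
ΣA = 10360.00 in²
ΣAx_c = (3080.00)(110.00) + (5520.00)(110.00) + (1760.00)(110.00) = 1139600.00 in³
ΣAy_c = (3080.00)(7.00) + (5520.00)(129.00) + (1760.00)(252.00) = 1177160.00 in³
x_c = 1139600.00 / 10360.00 = 110.00 in
y_c = 1177160.00 / 10360.00 = 113.63 in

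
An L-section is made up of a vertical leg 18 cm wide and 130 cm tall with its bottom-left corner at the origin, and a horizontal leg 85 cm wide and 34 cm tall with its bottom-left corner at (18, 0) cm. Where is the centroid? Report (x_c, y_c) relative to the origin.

x_c = 37.46 cm, y_c = 38.48 cm

vertical leg: A = 18 × 130 = 2340.00, centroid at (9.00, 65.00).
horizontal leg: A = 85 × 34 = 2890.00, centroid at (60.50, 17.00).
ΣA = 5230.00 cm², ΣAx_c = 195905.00 cm³, ΣAy_c = 201230.00 cm³.
x_c = 195905.00/5230.00 = 37.46 cm; y_c = 201230.00/5230.00 = 38.48 cm.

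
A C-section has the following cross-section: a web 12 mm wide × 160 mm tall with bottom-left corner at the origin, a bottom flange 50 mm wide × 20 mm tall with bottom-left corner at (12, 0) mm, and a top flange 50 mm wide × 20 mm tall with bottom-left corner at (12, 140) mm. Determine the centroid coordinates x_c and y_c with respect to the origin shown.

x_c = 21.82 mm, y_c = 80.00 mm

web: A = 12 × 160 = 1920.00, centroid at (6.00, 80.00).
bottom flange: A = 50 × 20 = 1000.00, centroid at (37.00, 10.00).
top flange: A = 50 × 20 = 1000.00, centroid at (37.00, 150.00).
ΣA = 3920.00 mm², ΣAx_c = 85520.00 mm³, ΣAy_c = 313600.00 mm³.
x_c = 85520.00/3920.00 = 21.82 mm; y_c = 313600.00/3920.00 = 80.00 mm.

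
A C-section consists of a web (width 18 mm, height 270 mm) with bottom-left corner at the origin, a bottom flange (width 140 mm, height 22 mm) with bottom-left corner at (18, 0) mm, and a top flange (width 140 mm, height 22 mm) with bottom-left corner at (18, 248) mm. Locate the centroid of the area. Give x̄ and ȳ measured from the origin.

x̄ = 53.16 mm, ȳ = 135.00 mm

web: A = 18 × 270 = 4860.00, centroid at (9.00, 135.00).
bottom flange: A = 140 × 22 = 3080.00, centroid at (88.00, 11.00).
top flange: A = 140 × 22 = 3080.00, centroid at (88.00, 259.00).
ΣA = 11020.00 mm²
ΣAx̄ = (4860.00)(9.00) + (3080.00)(88.00) + (3080.00)(88.00) = 585820.00 mm³
ΣAȳ = (4860.00)(135.00) + (3080.00)(11.00) + (3080.00)(259.00) = 1487700.00 mm³
x̄ = 585820.00 / 11020.00 = 53.16 mm
ȳ = 1487700.00 / 11020.00 = 135.00 mm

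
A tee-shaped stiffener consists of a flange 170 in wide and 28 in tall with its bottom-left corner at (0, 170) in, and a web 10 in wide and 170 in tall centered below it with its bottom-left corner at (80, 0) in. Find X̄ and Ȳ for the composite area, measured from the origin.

X̄ = 85.00 in, Ȳ = 157.95 in

web: A = 10 × 170 = 1700.00, centroid at (85.00, 85.00).
flange: A = 170 × 28 = 4760.00, centroid at (85.00, 184.00).
ΣA = 6460.00 in², ΣAX̄ = 549100.00 in³, ΣAȲ = 1020340.00 in³.
X̄ = 549100.00/6460.00 = 85.00 in; Ȳ = 1020340.00/6460.00 = 157.95 in.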